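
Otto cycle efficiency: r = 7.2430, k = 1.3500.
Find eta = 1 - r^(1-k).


r^(k-1) = 1.9997
eta = 1 - 1/1.9997 = 0.4999 = 49.9933%

49.9933%


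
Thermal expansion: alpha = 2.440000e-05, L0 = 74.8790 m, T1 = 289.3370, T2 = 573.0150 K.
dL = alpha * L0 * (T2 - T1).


dT = 283.6780 K
dL = 2.440000e-05 * 74.8790 * 283.6780 = 0.518293 m
L_final = 75.397293 m

dL = 0.518293 m


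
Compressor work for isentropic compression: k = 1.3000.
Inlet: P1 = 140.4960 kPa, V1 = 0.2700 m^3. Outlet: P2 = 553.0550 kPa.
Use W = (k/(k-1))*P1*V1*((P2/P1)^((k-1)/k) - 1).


(k-1)/k = 0.2308
(P2/P1)^exp = 1.3719
W = 4.3333 * 140.4960 * 0.2700 * (1.3719 - 1) = 61.1379 kJ

61.1379 kJ


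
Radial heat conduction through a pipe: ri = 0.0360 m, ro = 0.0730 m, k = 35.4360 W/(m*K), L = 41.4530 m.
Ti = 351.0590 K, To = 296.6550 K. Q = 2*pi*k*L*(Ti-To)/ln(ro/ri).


dT = 54.4040 K
ln(ro/ri) = 0.7069
Q = 2*pi*35.4360*41.4530*54.4040 / 0.7069 = 710278.2162 W

710278.2162 W


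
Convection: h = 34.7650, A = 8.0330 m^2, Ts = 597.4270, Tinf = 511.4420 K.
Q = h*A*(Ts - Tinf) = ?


dT = 85.9850 K
Q = 34.7650 * 8.0330 * 85.9850 = 24012.7941 W

24012.7941 W


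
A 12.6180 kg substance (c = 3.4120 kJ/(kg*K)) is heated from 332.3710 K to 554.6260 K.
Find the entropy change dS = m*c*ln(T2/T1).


T2/T1 = 1.6687
ln(T2/T1) = 0.5120
dS = 12.6180 * 3.4120 * 0.5120 = 22.0448 kJ/K

22.0448 kJ/K


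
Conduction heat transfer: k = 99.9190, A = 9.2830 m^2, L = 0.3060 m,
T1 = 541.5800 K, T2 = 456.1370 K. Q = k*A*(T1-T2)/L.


dT = 85.4430 K
Q = 99.9190 * 9.2830 * 85.4430 / 0.3060 = 258995.0665 W

258995.0665 W


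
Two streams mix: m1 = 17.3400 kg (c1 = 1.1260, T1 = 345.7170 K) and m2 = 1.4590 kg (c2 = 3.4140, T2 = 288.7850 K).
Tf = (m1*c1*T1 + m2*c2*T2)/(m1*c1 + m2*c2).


num = 8188.5147
den = 24.5059
Tf = 334.1451 K

334.1451 K


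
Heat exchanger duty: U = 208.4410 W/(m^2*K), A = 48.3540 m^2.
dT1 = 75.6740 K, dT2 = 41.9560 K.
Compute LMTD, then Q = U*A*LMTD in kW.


LMTD = 57.1673 K
Q = 208.4410 * 48.3540 * 57.1673 = 576186.2363 W = 576.1862 kW

576.1862 kW


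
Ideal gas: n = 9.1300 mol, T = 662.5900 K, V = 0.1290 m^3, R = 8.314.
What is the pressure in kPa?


P = nRT/V = 9.1300 * 8.314 * 662.5900 / 0.1290
= 50295.0999 / 0.1290 = 389884.4951 Pa = 389.8845 kPa

389.8845 kPa


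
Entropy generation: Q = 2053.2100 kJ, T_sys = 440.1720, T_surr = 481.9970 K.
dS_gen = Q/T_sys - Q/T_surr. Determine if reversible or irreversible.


dS_sys = 2053.2100/440.1720 = 4.6646 kJ/K
dS_surr = -2053.2100/481.9970 = -4.2598 kJ/K
dS_gen = 4.6646 - 4.2598 = 0.4048 kJ/K (irreversible)

dS_gen = 0.4048 kJ/K, irreversible


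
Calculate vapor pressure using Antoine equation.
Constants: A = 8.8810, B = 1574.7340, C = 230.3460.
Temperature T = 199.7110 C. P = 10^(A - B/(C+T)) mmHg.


C+T = 430.0570
B/(C+T) = 3.6617
log10(P) = 8.8810 - 3.6617 = 5.2193
P = 10^5.2193 = 165696.4841 mmHg

165696.4841 mmHg


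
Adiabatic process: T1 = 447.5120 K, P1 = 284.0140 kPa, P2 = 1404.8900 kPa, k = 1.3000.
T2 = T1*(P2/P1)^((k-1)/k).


(k-1)/k = 0.2308
(P2/P1)^exp = 1.4462
T2 = 447.5120 * 1.4462 = 647.1849 K

647.1849 K


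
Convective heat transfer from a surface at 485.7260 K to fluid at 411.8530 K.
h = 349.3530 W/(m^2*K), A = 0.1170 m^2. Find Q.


dT = 73.8730 K
Q = 349.3530 * 0.1170 * 73.8730 = 3019.5072 W

3019.5072 W


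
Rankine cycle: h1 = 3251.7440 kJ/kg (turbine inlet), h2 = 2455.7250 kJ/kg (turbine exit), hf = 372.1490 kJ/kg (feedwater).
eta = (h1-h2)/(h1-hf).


W = 796.0190 kJ/kg
Q_in = 2879.5950 kJ/kg
eta = 0.2764 = 27.6434%

eta = 27.6434%


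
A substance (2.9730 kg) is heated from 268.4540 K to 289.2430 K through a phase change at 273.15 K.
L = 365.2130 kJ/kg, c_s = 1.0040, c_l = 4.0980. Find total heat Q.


Q1 (sensible, solid) = 2.9730 * 1.0040 * 4.6960 = 14.0171 kJ
Q2 (latent) = 2.9730 * 365.2130 = 1085.7782 kJ
Q3 (sensible, liquid) = 2.9730 * 4.0980 * 16.0930 = 196.0667 kJ
Q_total = 1295.8620 kJ

1295.8620 kJ


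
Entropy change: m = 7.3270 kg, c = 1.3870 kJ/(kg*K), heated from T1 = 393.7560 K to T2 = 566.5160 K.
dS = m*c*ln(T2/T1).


T2/T1 = 1.4387
ln(T2/T1) = 0.3638
dS = 7.3270 * 1.3870 * 0.3638 = 3.6969 kJ/K

3.6969 kJ/K


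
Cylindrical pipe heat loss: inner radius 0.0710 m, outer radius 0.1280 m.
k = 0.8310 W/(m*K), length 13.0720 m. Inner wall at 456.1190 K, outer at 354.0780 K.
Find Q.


dT = 102.0410 K
ln(ro/ri) = 0.5894
Q = 2*pi*0.8310*13.0720*102.0410 / 0.5894 = 11817.4579 W

11817.4579 W


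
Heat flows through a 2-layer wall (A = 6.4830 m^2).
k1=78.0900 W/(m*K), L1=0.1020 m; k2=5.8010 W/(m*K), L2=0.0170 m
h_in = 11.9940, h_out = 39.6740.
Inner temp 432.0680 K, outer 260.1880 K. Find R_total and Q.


R_conv_in = 1/(11.9940*6.4830) = 0.0129
R_1 = 0.1020/(78.0900*6.4830) = 0.0002
R_2 = 0.0170/(5.8010*6.4830) = 0.0005
R_conv_out = 1/(39.6740*6.4830) = 0.0039
R_total = 0.0174 K/W
Q = 171.8800 / 0.0174 = 9877.0262 W

R_total = 0.0174 K/W, Q = 9877.0262 W


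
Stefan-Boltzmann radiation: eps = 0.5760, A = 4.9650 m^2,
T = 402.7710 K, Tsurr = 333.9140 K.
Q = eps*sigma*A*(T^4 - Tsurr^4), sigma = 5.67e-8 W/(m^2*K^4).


T^4 = 2.6317e+10
Tsurr^4 = 1.2432e+10
Q = 0.5760 * 5.67e-8 * 4.9650 * 1.3885e+10 = 2251.4695 W

2251.4695 W


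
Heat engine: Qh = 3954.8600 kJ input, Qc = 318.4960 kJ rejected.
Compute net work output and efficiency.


W = 3954.8600 - 318.4960 = 3636.3640 kJ
eta = 3636.3640 / 3954.8600 = 0.9195 = 91.9467%

W = 3636.3640 kJ, eta = 91.9467%


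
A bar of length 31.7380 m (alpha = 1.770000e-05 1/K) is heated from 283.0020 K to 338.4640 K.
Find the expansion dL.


dT = 55.4620 K
dL = 1.770000e-05 * 31.7380 * 55.4620 = 0.031156 m
L_final = 31.769156 m

dL = 0.031156 m


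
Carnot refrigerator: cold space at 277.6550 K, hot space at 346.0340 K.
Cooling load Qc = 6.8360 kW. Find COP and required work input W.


COP = 277.6550 / 68.3790 = 4.0605
W = 6.8360 / 4.0605 = 1.6835 kW

COP = 4.0605, W = 1.6835 kW


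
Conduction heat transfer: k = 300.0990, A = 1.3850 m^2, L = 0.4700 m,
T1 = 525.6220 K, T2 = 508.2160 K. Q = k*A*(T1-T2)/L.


dT = 17.4060 K
Q = 300.0990 * 1.3850 * 17.4060 / 0.4700 = 15392.7226 W

15392.7226 W


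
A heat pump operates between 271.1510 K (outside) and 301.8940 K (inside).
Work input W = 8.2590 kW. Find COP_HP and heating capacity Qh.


COP = 301.8940 / 30.7430 = 9.8199
Qh = 9.8199 * 8.2590 = 81.1028 kW

COP = 9.8199, Qh = 81.1028 kW


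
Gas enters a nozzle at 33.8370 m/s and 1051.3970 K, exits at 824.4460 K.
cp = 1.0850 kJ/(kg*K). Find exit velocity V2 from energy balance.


dT = 226.9510 K
2*cp*1000*dT = 492483.6700
V1^2 = 1144.9426
V2 = sqrt(493628.6126) = 702.5871 m/s

702.5871 m/s


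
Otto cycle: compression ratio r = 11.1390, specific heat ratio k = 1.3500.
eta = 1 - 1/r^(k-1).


r^(k-1) = 2.3249
eta = 1 - 1/2.3249 = 0.5699 = 56.9866%

56.9866%


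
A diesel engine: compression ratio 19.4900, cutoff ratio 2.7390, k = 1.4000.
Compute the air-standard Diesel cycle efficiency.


r^(k-1) = 3.2804
rc^k = 4.0985
eta = 0.6120 = 61.2024%

61.2024%


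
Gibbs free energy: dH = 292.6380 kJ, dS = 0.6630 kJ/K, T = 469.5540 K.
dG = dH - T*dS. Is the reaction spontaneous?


T*dS = 469.5540 * 0.6630 = 311.3143 kJ
dG = 292.6380 - 311.3143 = -18.6763 kJ (spontaneous)

dG = -18.6763 kJ, spontaneous


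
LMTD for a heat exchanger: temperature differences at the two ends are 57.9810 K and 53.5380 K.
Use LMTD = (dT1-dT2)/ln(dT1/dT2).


dT1/dT2 = 1.0830
ln(dT1/dT2) = 0.0797
LMTD = 4.4430 / 0.0797 = 55.7300 K

55.7300 K


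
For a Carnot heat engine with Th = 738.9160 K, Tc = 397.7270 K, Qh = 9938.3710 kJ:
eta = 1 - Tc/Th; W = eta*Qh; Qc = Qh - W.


eta = 1 - 397.7270/738.9160 = 0.4617
W = 0.4617 * 9938.3710 = 4588.9693 kJ
Qc = 9938.3710 - 4588.9693 = 5349.4017 kJ

eta = 46.1743%, W = 4588.9693 kJ, Qc = 5349.4017 kJ


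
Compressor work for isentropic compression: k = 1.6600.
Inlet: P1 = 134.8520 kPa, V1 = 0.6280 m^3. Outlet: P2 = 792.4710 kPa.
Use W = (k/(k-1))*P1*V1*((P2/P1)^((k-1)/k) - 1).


(k-1)/k = 0.3976
(P2/P1)^exp = 2.0221
W = 2.5152 * 134.8520 * 0.6280 * (2.0221 - 1) = 217.7026 kJ

217.7026 kJ


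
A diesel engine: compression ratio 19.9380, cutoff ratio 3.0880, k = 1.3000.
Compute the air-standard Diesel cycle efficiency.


r^(k-1) = 2.4542
rc^k = 4.3309
eta = 0.5000 = 49.9981%

49.9981%


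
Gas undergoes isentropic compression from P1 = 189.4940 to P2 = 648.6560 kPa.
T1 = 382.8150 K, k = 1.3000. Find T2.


(k-1)/k = 0.2308
(P2/P1)^exp = 1.3284
T2 = 382.8150 * 1.3284 = 508.5298 K

508.5298 K


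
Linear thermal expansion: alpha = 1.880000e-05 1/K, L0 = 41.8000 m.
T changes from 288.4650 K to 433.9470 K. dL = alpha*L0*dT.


dT = 145.4820 K
dL = 1.880000e-05 * 41.8000 * 145.4820 = 0.114326 m
L_final = 41.914326 m

dL = 0.114326 m


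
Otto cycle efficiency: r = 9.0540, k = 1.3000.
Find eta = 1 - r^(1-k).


r^(k-1) = 1.9367
eta = 1 - 1/1.9367 = 0.4836 = 48.3646%

48.3646%


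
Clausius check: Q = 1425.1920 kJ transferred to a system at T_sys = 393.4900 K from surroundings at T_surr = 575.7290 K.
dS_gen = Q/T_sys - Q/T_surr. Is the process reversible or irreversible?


dS_sys = 1425.1920/393.4900 = 3.6219 kJ/K
dS_surr = -1425.1920/575.7290 = -2.4755 kJ/K
dS_gen = 3.6219 - 2.4755 = 1.1465 kJ/K (irreversible)

dS_gen = 1.1465 kJ/K, irreversible


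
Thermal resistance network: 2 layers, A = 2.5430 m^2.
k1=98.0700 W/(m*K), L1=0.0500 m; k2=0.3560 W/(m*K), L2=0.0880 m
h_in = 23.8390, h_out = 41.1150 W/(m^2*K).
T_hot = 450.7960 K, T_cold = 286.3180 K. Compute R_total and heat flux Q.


R_conv_in = 1/(23.8390*2.5430) = 0.0165
R_1 = 0.0500/(98.0700*2.5430) = 0.0002
R_2 = 0.0880/(0.3560*2.5430) = 0.0972
R_conv_out = 1/(41.1150*2.5430) = 0.0096
R_total = 0.1235 K/W
Q = 164.4780 / 0.1235 = 1332.1856 W

R_total = 0.1235 K/W, Q = 1332.1856 W


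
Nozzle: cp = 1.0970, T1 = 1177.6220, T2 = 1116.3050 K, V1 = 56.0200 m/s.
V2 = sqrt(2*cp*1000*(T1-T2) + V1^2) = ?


dT = 61.3170 K
2*cp*1000*dT = 134529.4980
V1^2 = 3138.2404
V2 = sqrt(137667.7384) = 371.0360 m/s

371.0360 m/s


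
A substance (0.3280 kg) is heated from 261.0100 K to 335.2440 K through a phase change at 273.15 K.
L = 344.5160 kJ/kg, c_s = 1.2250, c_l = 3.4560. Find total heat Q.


Q1 (sensible, solid) = 0.3280 * 1.2250 * 12.1400 = 4.8779 kJ
Q2 (latent) = 0.3280 * 344.5160 = 113.0012 kJ
Q3 (sensible, liquid) = 0.3280 * 3.4560 * 62.0940 = 70.3878 kJ
Q_total = 188.2669 kJ

188.2669 kJ


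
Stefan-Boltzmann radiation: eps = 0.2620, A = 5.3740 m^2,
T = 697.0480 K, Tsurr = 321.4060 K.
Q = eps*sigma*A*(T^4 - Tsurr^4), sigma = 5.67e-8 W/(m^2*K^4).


T^4 = 2.3608e+11
Tsurr^4 = 1.0671e+10
Q = 0.2620 * 5.67e-8 * 5.3740 * 2.2540e+11 = 17994.6705 W

17994.6705 W


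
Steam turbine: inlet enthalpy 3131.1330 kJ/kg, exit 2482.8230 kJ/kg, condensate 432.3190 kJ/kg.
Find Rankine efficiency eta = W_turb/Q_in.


W = 648.3100 kJ/kg
Q_in = 2698.8140 kJ/kg
eta = 0.2402 = 24.0220%

eta = 24.0220%


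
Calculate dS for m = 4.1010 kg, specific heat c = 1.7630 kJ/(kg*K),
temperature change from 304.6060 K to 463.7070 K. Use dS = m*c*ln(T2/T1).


T2/T1 = 1.5223
ln(T2/T1) = 0.4202
dS = 4.1010 * 1.7630 * 0.4202 = 3.0383 kJ/K

3.0383 kJ/K


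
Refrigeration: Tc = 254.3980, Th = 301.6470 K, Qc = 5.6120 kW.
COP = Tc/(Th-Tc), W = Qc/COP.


COP = 254.3980 / 47.2490 = 5.3842
W = 5.6120 / 5.3842 = 1.0423 kW

COP = 5.3842, W = 1.0423 kW


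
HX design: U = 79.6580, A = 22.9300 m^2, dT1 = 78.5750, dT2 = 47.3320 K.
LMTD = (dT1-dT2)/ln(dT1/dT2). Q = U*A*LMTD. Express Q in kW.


LMTD = 61.6394 K
Q = 79.6580 * 22.9300 * 61.6394 = 112588.0194 W = 112.5880 kW

112.5880 kW


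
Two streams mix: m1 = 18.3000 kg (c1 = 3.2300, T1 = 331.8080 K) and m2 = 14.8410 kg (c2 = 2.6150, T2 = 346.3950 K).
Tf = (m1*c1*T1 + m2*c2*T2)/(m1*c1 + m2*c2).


num = 33056.1571
den = 97.9182
Tf = 337.5895 K

337.5895 K


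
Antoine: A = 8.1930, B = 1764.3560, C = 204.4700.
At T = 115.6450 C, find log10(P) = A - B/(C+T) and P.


C+T = 320.1150
B/(C+T) = 5.5116
log10(P) = 8.1930 - 5.5116 = 2.6814
P = 10^2.6814 = 480.1404 mmHg

480.1404 mmHg


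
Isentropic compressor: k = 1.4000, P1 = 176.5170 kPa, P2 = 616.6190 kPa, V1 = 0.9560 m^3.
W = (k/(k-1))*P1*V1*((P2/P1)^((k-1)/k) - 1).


(k-1)/k = 0.2857
(P2/P1)^exp = 1.4296
W = 3.5000 * 176.5170 * 0.9560 * (1.4296 - 1) = 253.7215 kJ

253.7215 kJ


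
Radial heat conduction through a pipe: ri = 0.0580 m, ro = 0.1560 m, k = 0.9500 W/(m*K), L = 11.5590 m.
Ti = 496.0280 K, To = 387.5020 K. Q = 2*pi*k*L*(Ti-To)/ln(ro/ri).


dT = 108.5260 K
ln(ro/ri) = 0.9894
Q = 2*pi*0.9500*11.5590*108.5260 / 0.9894 = 7567.9791 W

7567.9791 W


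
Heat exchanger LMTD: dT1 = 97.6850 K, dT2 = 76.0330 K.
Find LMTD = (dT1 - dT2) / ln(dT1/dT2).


dT1/dT2 = 1.2848
ln(dT1/dT2) = 0.2506
LMTD = 21.6520 / 0.2506 = 86.4073 K

86.4073 K


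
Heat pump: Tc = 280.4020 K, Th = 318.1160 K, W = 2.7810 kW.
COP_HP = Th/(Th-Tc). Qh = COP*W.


COP = 318.1160 / 37.7140 = 8.4350
Qh = 8.4350 * 2.7810 = 23.4576 kW

COP = 8.4350, Qh = 23.4576 kW


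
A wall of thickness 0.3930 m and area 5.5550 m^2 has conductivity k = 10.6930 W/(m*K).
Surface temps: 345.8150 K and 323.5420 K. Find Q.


dT = 22.2730 K
Q = 10.6930 * 5.5550 * 22.2730 / 0.3930 = 3366.4316 W

3366.4316 W


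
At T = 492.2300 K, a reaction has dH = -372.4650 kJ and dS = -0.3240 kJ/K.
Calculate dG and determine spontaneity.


T*dS = 492.2300 * -0.3240 = -159.4825 kJ
dG = -372.4650 + 159.4825 = -212.9825 kJ (spontaneous)

dG = -212.9825 kJ, spontaneous


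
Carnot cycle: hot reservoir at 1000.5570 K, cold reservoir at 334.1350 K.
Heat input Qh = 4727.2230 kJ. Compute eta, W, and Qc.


eta = 1 - 334.1350/1000.5570 = 0.6661
W = 0.6661 * 4727.2230 = 3148.5717 kJ
Qc = 4727.2230 - 3148.5717 = 1578.6513 kJ

eta = 66.6051%, W = 3148.5717 kJ, Qc = 1578.6513 kJ


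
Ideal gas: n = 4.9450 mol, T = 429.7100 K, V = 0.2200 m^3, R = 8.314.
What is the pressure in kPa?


P = nRT/V = 4.9450 * 8.314 * 429.7100 / 0.2200
= 17666.5512 / 0.2200 = 80302.5055 Pa = 80.3025 kPa

80.3025 kPa


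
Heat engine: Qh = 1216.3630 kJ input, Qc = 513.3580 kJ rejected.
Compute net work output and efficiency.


W = 1216.3630 - 513.3580 = 703.0050 kJ
eta = 703.0050 / 1216.3630 = 0.5780 = 57.7957%

W = 703.0050 kJ, eta = 57.7957%


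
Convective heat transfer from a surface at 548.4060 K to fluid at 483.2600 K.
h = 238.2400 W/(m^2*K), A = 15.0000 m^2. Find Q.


dT = 65.1460 K
Q = 238.2400 * 15.0000 * 65.1460 = 232805.7456 W

232805.7456 W


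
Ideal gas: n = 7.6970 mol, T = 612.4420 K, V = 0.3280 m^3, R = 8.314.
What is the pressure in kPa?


P = nRT/V = 7.6970 * 8.314 * 612.4420 / 0.3280
= 39191.9139 / 0.3280 = 119487.5425 Pa = 119.4875 kPa

119.4875 kPa


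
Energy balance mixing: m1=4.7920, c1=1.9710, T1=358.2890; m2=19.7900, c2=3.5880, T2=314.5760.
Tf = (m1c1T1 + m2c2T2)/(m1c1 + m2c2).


num = 25720.9981
den = 80.4516
Tf = 319.7079 K

319.7079 K


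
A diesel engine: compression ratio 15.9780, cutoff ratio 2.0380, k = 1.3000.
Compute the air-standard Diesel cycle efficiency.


r^(k-1) = 2.2964
rc^k = 2.5233
eta = 0.5084 = 50.8433%

50.8433%


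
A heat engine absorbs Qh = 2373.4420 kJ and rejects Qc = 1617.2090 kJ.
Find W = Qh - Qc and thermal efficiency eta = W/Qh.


W = 2373.4420 - 1617.2090 = 756.2330 kJ
eta = 756.2330 / 2373.4420 = 0.3186 = 31.8623%

W = 756.2330 kJ, eta = 31.8623%


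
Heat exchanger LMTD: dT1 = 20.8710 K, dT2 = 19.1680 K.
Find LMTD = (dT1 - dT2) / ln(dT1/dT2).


dT1/dT2 = 1.0888
ln(dT1/dT2) = 0.0851
LMTD = 1.7030 / 0.0851 = 20.0074 K

20.0074 K


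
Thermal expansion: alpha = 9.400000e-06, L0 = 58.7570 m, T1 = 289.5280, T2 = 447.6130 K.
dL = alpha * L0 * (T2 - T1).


dT = 158.0850 K
dL = 9.400000e-06 * 58.7570 * 158.0850 = 0.087313 m
L_final = 58.844313 m

dL = 0.087313 m


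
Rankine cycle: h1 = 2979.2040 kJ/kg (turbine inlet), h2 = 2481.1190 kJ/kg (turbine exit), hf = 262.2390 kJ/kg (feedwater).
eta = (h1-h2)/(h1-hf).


W = 498.0850 kJ/kg
Q_in = 2716.9650 kJ/kg
eta = 0.1833 = 18.3324%

eta = 18.3324%


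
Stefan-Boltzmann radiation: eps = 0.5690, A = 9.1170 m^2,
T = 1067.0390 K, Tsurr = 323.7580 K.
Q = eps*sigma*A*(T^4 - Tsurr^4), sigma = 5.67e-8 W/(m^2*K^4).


T^4 = 1.2963e+12
Tsurr^4 = 1.0987e+10
Q = 0.5690 * 5.67e-8 * 9.1170 * 1.2854e+12 = 378069.7589 W

378069.7589 W


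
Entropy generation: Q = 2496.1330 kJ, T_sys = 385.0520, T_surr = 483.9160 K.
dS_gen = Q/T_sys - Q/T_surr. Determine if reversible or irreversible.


dS_sys = 2496.1330/385.0520 = 6.4826 kJ/K
dS_surr = -2496.1330/483.9160 = -5.1582 kJ/K
dS_gen = 6.4826 - 5.1582 = 1.3244 kJ/K (irreversible)

dS_gen = 1.3244 kJ/K, irreversible


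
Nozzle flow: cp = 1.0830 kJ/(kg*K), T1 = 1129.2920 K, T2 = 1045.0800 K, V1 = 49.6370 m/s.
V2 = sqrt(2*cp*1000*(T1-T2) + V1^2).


dT = 84.2120 K
2*cp*1000*dT = 182403.1920
V1^2 = 2463.8318
V2 = sqrt(184867.0238) = 429.9617 m/s

429.9617 m/s


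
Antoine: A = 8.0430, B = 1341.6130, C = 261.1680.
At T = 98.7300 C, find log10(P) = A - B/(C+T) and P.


C+T = 359.8980
B/(C+T) = 3.7278
log10(P) = 8.0430 - 3.7278 = 4.3152
P = 10^4.3152 = 20665.2671 mmHg

20665.2671 mmHg


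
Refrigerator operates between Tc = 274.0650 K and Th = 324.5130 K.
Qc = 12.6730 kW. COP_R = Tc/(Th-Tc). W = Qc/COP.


COP = 274.0650 / 50.4480 = 5.4326
W = 12.6730 / 5.4326 = 2.3328 kW

COP = 5.4326, W = 2.3328 kW


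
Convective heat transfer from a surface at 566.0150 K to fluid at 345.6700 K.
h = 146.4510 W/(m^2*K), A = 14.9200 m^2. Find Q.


dT = 220.3450 K
Q = 146.4510 * 14.9200 * 220.3450 = 481464.6043 W

481464.6043 W


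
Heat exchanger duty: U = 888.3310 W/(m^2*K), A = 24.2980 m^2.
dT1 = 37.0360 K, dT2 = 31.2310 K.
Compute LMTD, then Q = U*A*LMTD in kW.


LMTD = 34.0511 K
Q = 888.3310 * 24.2980 * 34.0511 = 734981.0075 W = 734.9810 kW

734.9810 kW


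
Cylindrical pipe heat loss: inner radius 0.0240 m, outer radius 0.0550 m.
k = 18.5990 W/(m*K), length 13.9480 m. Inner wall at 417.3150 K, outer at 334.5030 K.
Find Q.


dT = 82.8120 K
ln(ro/ri) = 0.8293
Q = 2*pi*18.5990*13.9480*82.8120 / 0.8293 = 162769.7968 W

162769.7968 W


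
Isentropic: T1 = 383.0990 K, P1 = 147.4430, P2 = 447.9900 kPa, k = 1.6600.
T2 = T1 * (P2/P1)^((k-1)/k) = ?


(k-1)/k = 0.3976
(P2/P1)^exp = 1.5556
T2 = 383.0990 * 1.5556 = 595.9443 K

595.9443 K


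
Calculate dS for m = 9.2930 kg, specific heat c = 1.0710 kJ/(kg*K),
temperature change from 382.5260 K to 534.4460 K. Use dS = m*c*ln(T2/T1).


T2/T1 = 1.3971
ln(T2/T1) = 0.3344
dS = 9.2930 * 1.0710 * 0.3344 = 3.3286 kJ/K

3.3286 kJ/K


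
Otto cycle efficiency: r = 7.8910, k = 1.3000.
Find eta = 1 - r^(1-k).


r^(k-1) = 1.8584
eta = 1 - 1/1.8584 = 0.4619 = 46.1903%

46.1903%


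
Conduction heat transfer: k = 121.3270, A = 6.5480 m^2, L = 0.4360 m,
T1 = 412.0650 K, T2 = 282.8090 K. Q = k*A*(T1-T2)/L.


dT = 129.2560 K
Q = 121.3270 * 6.5480 * 129.2560 / 0.4360 = 235521.3883 W

235521.3883 W


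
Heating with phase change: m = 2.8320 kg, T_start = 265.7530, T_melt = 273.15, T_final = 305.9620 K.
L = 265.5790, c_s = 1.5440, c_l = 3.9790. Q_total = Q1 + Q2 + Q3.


Q1 (sensible, solid) = 2.8320 * 1.5440 * 7.3970 = 32.3442 kJ
Q2 (latent) = 2.8320 * 265.5790 = 752.1197 kJ
Q3 (sensible, liquid) = 2.8320 * 3.9790 * 32.8120 = 369.7429 kJ
Q_total = 1154.2069 kJ

1154.2069 kJ


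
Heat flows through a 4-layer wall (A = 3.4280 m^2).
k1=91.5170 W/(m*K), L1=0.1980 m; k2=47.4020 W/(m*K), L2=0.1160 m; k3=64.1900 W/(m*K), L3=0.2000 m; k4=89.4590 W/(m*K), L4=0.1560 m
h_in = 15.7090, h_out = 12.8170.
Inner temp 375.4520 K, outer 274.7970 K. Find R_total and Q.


R_conv_in = 1/(15.7090*3.4280) = 0.0186
R_1 = 0.1980/(91.5170*3.4280) = 0.0006
R_2 = 0.1160/(47.4020*3.4280) = 0.0007
R_3 = 0.2000/(64.1900*3.4280) = 0.0009
R_4 = 0.1560/(89.4590*3.4280) = 0.0005
R_conv_out = 1/(12.8170*3.4280) = 0.0228
R_total = 0.0441 K/W
Q = 100.6550 / 0.0441 = 2282.8098 W

R_total = 0.0441 K/W, Q = 2282.8098 W


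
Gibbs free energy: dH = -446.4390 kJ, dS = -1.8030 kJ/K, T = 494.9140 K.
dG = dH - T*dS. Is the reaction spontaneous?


T*dS = 494.9140 * -1.8030 = -892.3299 kJ
dG = -446.4390 + 892.3299 = 445.8909 kJ (non-spontaneous)

dG = 445.8909 kJ, non-spontaneous


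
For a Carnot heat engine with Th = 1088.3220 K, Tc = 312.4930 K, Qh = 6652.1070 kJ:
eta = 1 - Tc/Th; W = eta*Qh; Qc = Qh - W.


eta = 1 - 312.4930/1088.3220 = 0.7129
W = 0.7129 * 6652.1070 = 4742.0685 kJ
Qc = 6652.1070 - 4742.0685 = 1910.0385 kJ

eta = 71.2867%, W = 4742.0685 kJ, Qc = 1910.0385 kJ


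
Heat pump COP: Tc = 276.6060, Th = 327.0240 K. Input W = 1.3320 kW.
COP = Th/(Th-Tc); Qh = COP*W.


COP = 327.0240 / 50.4180 = 6.4863
Qh = 6.4863 * 1.3320 = 8.6397 kW

COP = 6.4863, Qh = 8.6397 kW


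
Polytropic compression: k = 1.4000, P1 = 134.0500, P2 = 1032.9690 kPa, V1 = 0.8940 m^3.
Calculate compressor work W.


(k-1)/k = 0.2857
(P2/P1)^exp = 1.7922
W = 3.5000 * 134.0500 * 0.8940 * (1.7922 - 1) = 332.2664 kJ

332.2664 kJ


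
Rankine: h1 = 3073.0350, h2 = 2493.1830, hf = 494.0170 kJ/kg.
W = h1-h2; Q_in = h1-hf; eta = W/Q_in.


W = 579.8520 kJ/kg
Q_in = 2579.0180 kJ/kg
eta = 0.2248 = 22.4834%

eta = 22.4834%


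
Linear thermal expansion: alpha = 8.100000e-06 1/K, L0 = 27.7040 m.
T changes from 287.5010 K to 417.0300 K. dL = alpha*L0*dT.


dT = 129.5290 K
dL = 8.100000e-06 * 27.7040 * 129.5290 = 0.029067 m
L_final = 27.733067 m

dL = 0.029067 m


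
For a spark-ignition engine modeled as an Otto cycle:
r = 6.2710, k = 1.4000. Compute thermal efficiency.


r^(k-1) = 2.0842
eta = 1 - 1/2.0842 = 0.5202 = 52.0194%

52.0194%


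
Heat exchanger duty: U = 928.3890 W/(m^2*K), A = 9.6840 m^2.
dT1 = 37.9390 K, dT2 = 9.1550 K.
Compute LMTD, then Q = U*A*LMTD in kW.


LMTD = 20.2465 K
Q = 928.3890 * 9.6840 * 20.2465 = 182026.3386 W = 182.0263 kW

182.0263 kW


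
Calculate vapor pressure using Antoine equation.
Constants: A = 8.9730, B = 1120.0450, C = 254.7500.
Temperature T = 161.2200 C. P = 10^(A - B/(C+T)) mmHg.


C+T = 415.9700
B/(C+T) = 2.6926
log10(P) = 8.9730 - 2.6926 = 6.2804
P = 10^6.2804 = 1907172.4126 mmHg

1907172.4126 mmHg


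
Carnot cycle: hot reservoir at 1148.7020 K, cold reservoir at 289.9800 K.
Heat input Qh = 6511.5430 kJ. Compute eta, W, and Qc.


eta = 1 - 289.9800/1148.7020 = 0.7476
W = 0.7476 * 6511.5430 = 4867.7596 kJ
Qc = 6511.5430 - 4867.7596 = 1643.7834 kJ

eta = 74.7559%, W = 4867.7596 kJ, Qc = 1643.7834 kJ


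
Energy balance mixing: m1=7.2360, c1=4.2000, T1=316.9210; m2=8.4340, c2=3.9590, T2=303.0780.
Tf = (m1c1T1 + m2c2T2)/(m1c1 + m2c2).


num = 19751.4463
den = 63.7814
Tf = 309.6741 K

309.6741 K


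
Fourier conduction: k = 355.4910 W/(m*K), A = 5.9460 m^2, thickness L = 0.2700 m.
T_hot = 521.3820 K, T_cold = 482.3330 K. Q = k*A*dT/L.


dT = 39.0490 K
Q = 355.4910 * 5.9460 * 39.0490 / 0.2700 = 305702.9766 W

305702.9766 W


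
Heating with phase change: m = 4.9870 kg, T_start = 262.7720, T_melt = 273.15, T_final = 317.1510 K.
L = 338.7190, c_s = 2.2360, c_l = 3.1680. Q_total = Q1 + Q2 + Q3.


Q1 (sensible, solid) = 4.9870 * 2.2360 * 10.3780 = 115.7244 kJ
Q2 (latent) = 4.9870 * 338.7190 = 1689.1917 kJ
Q3 (sensible, liquid) = 4.9870 * 3.1680 * 44.0010 = 695.1637 kJ
Q_total = 2500.0797 kJ

2500.0797 kJ


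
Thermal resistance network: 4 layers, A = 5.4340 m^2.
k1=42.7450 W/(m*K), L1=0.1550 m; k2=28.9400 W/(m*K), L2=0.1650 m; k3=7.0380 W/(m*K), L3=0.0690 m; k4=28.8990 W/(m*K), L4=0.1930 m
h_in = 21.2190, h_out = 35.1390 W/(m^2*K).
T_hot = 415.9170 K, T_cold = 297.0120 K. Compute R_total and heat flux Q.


R_conv_in = 1/(21.2190*5.4340) = 0.0087
R_1 = 0.1550/(42.7450*5.4340) = 0.0007
R_2 = 0.1650/(28.9400*5.4340) = 0.0010
R_3 = 0.0690/(7.0380*5.4340) = 0.0018
R_4 = 0.1930/(28.8990*5.4340) = 0.0012
R_conv_out = 1/(35.1390*5.4340) = 0.0052
R_total = 0.0187 K/W
Q = 118.9050 / 0.0187 = 6372.3435 W

R_total = 0.0187 K/W, Q = 6372.3435 W


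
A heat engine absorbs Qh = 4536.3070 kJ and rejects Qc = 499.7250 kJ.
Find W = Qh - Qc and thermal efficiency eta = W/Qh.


W = 4536.3070 - 499.7250 = 4036.5820 kJ
eta = 4036.5820 / 4536.3070 = 0.8898 = 88.9839%

W = 4036.5820 kJ, eta = 88.9839%


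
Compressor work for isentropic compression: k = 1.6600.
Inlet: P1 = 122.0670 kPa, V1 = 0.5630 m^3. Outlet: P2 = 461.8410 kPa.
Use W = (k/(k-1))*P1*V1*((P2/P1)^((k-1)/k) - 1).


(k-1)/k = 0.3976
(P2/P1)^exp = 1.6973
W = 2.5152 * 122.0670 * 0.5630 * (1.6973 - 1) = 120.5331 kJ

120.5331 kJ


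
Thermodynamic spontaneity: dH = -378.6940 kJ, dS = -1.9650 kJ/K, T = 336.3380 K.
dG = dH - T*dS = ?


T*dS = 336.3380 * -1.9650 = -660.9042 kJ
dG = -378.6940 + 660.9042 = 282.2102 kJ (non-spontaneous)

dG = 282.2102 kJ, non-spontaneous


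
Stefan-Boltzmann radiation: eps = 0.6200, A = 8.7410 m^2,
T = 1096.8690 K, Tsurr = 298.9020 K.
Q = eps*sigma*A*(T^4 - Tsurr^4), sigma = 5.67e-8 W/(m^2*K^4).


T^4 = 1.4475e+12
Tsurr^4 = 7.9821e+09
Q = 0.6200 * 5.67e-8 * 8.7410 * 1.4395e+12 = 442337.1637 W

442337.1637 W


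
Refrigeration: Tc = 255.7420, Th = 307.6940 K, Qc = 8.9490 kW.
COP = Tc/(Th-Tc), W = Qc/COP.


COP = 255.7420 / 51.9520 = 4.9227
W = 8.9490 / 4.9227 = 1.8179 kW

COP = 4.9227, W = 1.8179 kW


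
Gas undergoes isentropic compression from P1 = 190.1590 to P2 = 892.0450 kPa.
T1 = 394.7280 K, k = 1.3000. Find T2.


(k-1)/k = 0.2308
(P2/P1)^exp = 1.4286
T2 = 394.7280 * 1.4286 = 563.9055 K

563.9055 K


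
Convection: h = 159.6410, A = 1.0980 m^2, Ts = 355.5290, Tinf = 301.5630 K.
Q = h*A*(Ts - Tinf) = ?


dT = 53.9660 K
Q = 159.6410 * 1.0980 * 53.9660 = 9459.4745 W

9459.4745 W


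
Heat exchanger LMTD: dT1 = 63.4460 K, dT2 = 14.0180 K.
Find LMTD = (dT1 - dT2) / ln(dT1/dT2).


dT1/dT2 = 4.5260
ln(dT1/dT2) = 1.5098
LMTD = 49.4280 / 1.5098 = 32.7371 K

32.7371 K


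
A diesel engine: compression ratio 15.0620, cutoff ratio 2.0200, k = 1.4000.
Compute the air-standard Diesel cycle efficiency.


r^(k-1) = 2.9591
rc^k = 2.6760
eta = 0.6034 = 60.3355%

60.3355%


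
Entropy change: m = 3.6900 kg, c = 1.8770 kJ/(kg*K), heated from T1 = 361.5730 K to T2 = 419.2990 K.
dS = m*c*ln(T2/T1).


T2/T1 = 1.1597
ln(T2/T1) = 0.1481
dS = 3.6900 * 1.8770 * 0.1481 = 1.0259 kJ/K

1.0259 kJ/K


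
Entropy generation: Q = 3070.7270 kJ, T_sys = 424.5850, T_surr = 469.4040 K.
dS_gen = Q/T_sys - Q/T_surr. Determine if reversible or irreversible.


dS_sys = 3070.7270/424.5850 = 7.2323 kJ/K
dS_surr = -3070.7270/469.4040 = -6.5418 kJ/K
dS_gen = 7.2323 - 6.5418 = 0.6905 kJ/K (irreversible)

dS_gen = 0.6905 kJ/K, irreversible


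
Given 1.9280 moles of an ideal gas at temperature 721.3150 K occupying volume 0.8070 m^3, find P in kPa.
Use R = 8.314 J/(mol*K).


P = nRT/V = 1.9280 * 8.314 * 721.3150 / 0.8070
= 11562.2409 / 0.8070 = 14327.4360 Pa = 14.3274 kPa

14.3274 kPa


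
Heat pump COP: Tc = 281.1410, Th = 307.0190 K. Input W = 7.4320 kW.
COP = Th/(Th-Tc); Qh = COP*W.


COP = 307.0190 / 25.8780 = 11.8641
Qh = 11.8641 * 7.4320 = 88.1739 kW

COP = 11.8641, Qh = 88.1739 kW


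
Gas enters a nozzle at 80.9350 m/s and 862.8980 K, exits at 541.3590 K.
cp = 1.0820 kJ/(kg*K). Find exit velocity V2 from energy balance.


dT = 321.5390 K
2*cp*1000*dT = 695810.3960
V1^2 = 6550.4742
V2 = sqrt(702360.8702) = 838.0697 m/s

838.0697 m/s


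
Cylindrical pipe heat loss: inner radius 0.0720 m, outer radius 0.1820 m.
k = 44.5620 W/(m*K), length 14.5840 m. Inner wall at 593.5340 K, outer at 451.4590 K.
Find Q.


dT = 142.0750 K
ln(ro/ri) = 0.9273
Q = 2*pi*44.5620*14.5840*142.0750 / 0.9273 = 625604.1254 W

625604.1254 W


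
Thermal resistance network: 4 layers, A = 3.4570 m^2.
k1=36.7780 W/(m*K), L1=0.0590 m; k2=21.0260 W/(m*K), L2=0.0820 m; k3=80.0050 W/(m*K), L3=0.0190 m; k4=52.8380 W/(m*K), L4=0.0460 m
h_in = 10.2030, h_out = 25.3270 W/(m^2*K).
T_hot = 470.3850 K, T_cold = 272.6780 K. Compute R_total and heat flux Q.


R_conv_in = 1/(10.2030*3.4570) = 0.0284
R_1 = 0.0590/(36.7780*3.4570) = 0.0005
R_2 = 0.0820/(21.0260*3.4570) = 0.0011
R_3 = 0.0190/(80.0050*3.4570) = 6.8697e-05
R_4 = 0.0460/(52.8380*3.4570) = 0.0003
R_conv_out = 1/(25.3270*3.4570) = 0.0114
R_total = 0.0417 K/W
Q = 197.7070 / 0.0417 = 4742.8442 W

R_total = 0.0417 K/W, Q = 4742.8442 W


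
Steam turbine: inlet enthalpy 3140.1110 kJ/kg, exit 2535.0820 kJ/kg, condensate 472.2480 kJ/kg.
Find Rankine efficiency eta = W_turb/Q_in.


W = 605.0290 kJ/kg
Q_in = 2667.8630 kJ/kg
eta = 0.2268 = 22.6784%

eta = 22.6784%


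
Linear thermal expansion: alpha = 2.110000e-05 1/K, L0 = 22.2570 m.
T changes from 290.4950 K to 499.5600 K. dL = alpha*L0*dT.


dT = 209.0650 K
dL = 2.110000e-05 * 22.2570 * 209.0650 = 0.098182 m
L_final = 22.355182 m

dL = 0.098182 m


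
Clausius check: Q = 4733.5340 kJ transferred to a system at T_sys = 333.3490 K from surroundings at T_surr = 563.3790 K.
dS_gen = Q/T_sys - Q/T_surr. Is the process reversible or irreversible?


dS_sys = 4733.5340/333.3490 = 14.1999 kJ/K
dS_surr = -4733.5340/563.3790 = -8.4020 kJ/K
dS_gen = 14.1999 - 8.4020 = 5.7979 kJ/K (irreversible)

dS_gen = 5.7979 kJ/K, irreversible


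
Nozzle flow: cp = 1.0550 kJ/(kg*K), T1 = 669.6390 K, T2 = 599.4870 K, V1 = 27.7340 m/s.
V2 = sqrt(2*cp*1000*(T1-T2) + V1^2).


dT = 70.1520 K
2*cp*1000*dT = 148020.7200
V1^2 = 769.1748
V2 = sqrt(148789.8948) = 385.7329 m/s

385.7329 m/s


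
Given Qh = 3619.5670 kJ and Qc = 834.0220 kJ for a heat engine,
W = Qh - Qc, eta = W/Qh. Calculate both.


W = 3619.5670 - 834.0220 = 2785.5450 kJ
eta = 2785.5450 / 3619.5670 = 0.7696 = 76.9580%

W = 2785.5450 kJ, eta = 76.9580%


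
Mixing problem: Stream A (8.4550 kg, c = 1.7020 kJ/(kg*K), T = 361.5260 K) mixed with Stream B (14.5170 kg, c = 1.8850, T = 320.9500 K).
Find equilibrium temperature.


num = 13985.1581
den = 41.7550
Tf = 334.9341 K

334.9341 K


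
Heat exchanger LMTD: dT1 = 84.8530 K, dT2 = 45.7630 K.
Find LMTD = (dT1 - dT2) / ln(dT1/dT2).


dT1/dT2 = 1.8542
ln(dT1/dT2) = 0.6174
LMTD = 39.0900 / 0.6174 = 63.3093 K

63.3093 K


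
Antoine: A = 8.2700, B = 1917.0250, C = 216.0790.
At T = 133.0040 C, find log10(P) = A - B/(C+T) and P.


C+T = 349.0830
B/(C+T) = 5.4916
log10(P) = 8.2700 - 5.4916 = 2.7784
P = 10^2.7784 = 600.3406 mmHg

600.3406 mmHg


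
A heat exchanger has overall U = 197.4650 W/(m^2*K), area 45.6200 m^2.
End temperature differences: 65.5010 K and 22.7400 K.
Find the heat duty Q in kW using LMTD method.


LMTD = 40.4191 K
Q = 197.4650 * 45.6200 * 40.4191 = 364109.7076 W = 364.1097 kW

364.1097 kW


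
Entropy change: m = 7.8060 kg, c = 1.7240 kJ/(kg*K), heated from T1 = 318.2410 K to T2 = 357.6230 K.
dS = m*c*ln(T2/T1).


T2/T1 = 1.1237
ln(T2/T1) = 0.1167
dS = 7.8060 * 1.7240 * 0.1167 = 1.5701 kJ/K

1.5701 kJ/K


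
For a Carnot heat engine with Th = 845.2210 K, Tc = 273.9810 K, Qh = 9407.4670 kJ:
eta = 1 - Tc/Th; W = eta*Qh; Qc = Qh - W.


eta = 1 - 273.9810/845.2210 = 0.6758
W = 0.6758 * 9407.4670 = 6358.0075 kJ
Qc = 9407.4670 - 6358.0075 = 3049.4595 kJ

eta = 67.5847%, W = 6358.0075 kJ, Qc = 3049.4595 kJ


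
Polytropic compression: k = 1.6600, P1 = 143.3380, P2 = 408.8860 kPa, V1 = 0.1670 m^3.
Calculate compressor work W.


(k-1)/k = 0.3976
(P2/P1)^exp = 1.5170
W = 2.5152 * 143.3380 * 0.1670 * (1.5170 - 1) = 31.1296 kJ

31.1296 kJ


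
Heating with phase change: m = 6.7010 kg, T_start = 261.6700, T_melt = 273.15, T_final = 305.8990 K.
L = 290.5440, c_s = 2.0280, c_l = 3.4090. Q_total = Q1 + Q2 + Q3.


Q1 (sensible, solid) = 6.7010 * 2.0280 * 11.4800 = 156.0089 kJ
Q2 (latent) = 6.7010 * 290.5440 = 1946.9353 kJ
Q3 (sensible, liquid) = 6.7010 * 3.4090 * 32.7490 = 748.1086 kJ
Q_total = 2851.0529 kJ

2851.0529 kJ


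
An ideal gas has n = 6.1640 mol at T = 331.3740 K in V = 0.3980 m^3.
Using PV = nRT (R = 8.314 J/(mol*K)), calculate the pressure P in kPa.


P = nRT/V = 6.1640 * 8.314 * 331.3740 / 0.3980
= 16982.0877 / 0.3980 = 42668.5622 Pa = 42.6686 kPa

42.6686 kPa


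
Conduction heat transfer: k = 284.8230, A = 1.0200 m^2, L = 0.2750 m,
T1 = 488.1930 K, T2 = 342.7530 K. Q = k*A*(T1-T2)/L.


dT = 145.4400 K
Q = 284.8230 * 1.0200 * 145.4400 / 0.2750 = 153647.8191 W

153647.8191 W


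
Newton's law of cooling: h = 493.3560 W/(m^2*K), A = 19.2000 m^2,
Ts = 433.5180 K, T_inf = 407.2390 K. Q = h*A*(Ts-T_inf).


dT = 26.2790 K
Q = 493.3560 * 19.2000 * 26.2790 = 248926.1246 W

248926.1246 W


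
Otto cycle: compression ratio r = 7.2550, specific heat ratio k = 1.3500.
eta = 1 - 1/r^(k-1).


r^(k-1) = 2.0009
eta = 1 - 1/2.0009 = 0.5002 = 50.0222%

50.0222%


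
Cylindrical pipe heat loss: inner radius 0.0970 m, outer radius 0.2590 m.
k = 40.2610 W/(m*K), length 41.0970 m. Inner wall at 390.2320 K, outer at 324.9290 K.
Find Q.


dT = 65.3030 K
ln(ro/ri) = 0.9821
Q = 2*pi*40.2610*41.0970*65.3030 / 0.9821 = 691264.7546 W

691264.7546 W


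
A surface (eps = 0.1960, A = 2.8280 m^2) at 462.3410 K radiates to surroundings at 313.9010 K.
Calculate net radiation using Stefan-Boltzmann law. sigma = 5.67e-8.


T^4 = 4.5693e+10
Tsurr^4 = 9.7089e+09
Q = 0.1960 * 5.67e-8 * 2.8280 * 3.5984e+10 = 1130.9123 W

1130.9123 W


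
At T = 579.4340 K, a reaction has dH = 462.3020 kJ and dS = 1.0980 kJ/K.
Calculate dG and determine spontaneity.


T*dS = 579.4340 * 1.0980 = 636.2185 kJ
dG = 462.3020 - 636.2185 = -173.9165 kJ (spontaneous)

dG = -173.9165 kJ, spontaneous


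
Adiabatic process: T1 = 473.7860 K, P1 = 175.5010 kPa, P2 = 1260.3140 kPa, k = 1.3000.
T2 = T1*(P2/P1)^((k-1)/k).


(k-1)/k = 0.2308
(P2/P1)^exp = 1.5761
T2 = 473.7860 * 1.5761 = 746.7352 K

746.7352 K


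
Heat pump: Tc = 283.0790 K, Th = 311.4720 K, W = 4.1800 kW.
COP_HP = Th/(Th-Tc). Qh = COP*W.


COP = 311.4720 / 28.3930 = 10.9700
Qh = 10.9700 * 4.1800 = 45.8547 kW

COP = 10.9700, Qh = 45.8547 kW


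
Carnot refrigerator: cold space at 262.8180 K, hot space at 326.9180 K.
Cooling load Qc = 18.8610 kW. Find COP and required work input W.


COP = 262.8180 / 64.1000 = 4.1001
W = 18.8610 / 4.1001 = 4.6001 kW

COP = 4.1001, W = 4.6001 kW


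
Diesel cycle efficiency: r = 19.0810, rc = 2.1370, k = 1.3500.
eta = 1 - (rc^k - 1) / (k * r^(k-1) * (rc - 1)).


r^(k-1) = 2.8068
rc^k = 2.7876
eta = 0.5851 = 58.5070%

58.5070%


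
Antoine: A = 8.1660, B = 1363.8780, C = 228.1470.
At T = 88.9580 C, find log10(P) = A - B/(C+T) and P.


C+T = 317.1050
B/(C+T) = 4.3010
log10(P) = 8.1660 - 4.3010 = 3.8650
P = 10^3.8650 = 7327.7454 mmHg

7327.7454 mmHg


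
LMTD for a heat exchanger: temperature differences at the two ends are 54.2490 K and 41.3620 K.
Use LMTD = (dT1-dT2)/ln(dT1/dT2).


dT1/dT2 = 1.3116
ln(dT1/dT2) = 0.2712
LMTD = 12.8870 / 0.2712 = 47.5146 K

47.5146 K


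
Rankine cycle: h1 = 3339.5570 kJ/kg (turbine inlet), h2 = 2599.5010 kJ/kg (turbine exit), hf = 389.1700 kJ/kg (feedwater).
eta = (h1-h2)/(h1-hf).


W = 740.0560 kJ/kg
Q_in = 2950.3870 kJ/kg
eta = 0.2508 = 25.0834%

eta = 25.0834%


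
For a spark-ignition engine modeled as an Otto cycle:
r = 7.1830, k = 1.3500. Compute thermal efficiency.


r^(k-1) = 1.9939
eta = 1 - 1/1.9939 = 0.4985 = 49.8475%

49.8475%


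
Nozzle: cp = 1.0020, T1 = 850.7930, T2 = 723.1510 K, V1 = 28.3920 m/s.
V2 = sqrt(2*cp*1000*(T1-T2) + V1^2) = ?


dT = 127.6420 K
2*cp*1000*dT = 255794.5680
V1^2 = 806.1057
V2 = sqrt(256600.6737) = 506.5577 m/s

506.5577 m/s


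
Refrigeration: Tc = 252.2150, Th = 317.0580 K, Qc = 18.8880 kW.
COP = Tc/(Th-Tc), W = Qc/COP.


COP = 252.2150 / 64.8430 = 3.8896
W = 18.8880 / 3.8896 = 4.8560 kW

COP = 3.8896, W = 4.8560 kW


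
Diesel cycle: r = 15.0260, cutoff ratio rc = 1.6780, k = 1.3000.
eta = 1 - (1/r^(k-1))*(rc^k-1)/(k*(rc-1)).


r^(k-1) = 2.2545
rc^k = 1.9599
eta = 0.5170 = 51.6951%

51.6951%


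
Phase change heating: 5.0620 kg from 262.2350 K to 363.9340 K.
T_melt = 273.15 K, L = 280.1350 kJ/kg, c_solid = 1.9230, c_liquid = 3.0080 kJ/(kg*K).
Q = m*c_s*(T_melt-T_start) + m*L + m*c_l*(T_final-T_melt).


Q1 (sensible, solid) = 5.0620 * 1.9230 * 10.9150 = 106.2491 kJ
Q2 (latent) = 5.0620 * 280.1350 = 1418.0434 kJ
Q3 (sensible, liquid) = 5.0620 * 3.0080 * 90.7840 = 1382.3222 kJ
Q_total = 2906.6147 kJ

2906.6147 kJ


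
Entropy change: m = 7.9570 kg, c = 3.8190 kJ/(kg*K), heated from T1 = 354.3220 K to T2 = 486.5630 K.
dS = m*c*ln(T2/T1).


T2/T1 = 1.3732
ln(T2/T1) = 0.3172
dS = 7.9570 * 3.8190 * 0.3172 = 9.6378 kJ/K

9.6378 kJ/K


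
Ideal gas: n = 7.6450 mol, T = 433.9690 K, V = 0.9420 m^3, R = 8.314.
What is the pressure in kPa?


P = nRT/V = 7.6450 * 8.314 * 433.9690 / 0.9420
= 27583.2996 / 0.9420 = 29281.6344 Pa = 29.2816 kPa

29.2816 kPa


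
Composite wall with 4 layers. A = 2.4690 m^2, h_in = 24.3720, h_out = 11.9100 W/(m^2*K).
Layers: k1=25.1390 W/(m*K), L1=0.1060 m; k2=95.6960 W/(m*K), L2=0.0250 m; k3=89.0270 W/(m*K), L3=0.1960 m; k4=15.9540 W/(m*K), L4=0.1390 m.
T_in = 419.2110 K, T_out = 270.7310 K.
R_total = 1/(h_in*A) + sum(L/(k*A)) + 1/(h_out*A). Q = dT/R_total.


R_conv_in = 1/(24.3720*2.4690) = 0.0166
R_1 = 0.1060/(25.1390*2.4690) = 0.0017
R_2 = 0.0250/(95.6960*2.4690) = 0.0001
R_3 = 0.1960/(89.0270*2.4690) = 0.0009
R_4 = 0.1390/(15.9540*2.4690) = 0.0035
R_conv_out = 1/(11.9100*2.4690) = 0.0340
R_total = 0.0569 K/W
Q = 148.4800 / 0.0569 = 2611.3570 W

R_total = 0.0569 K/W, Q = 2611.3570 W


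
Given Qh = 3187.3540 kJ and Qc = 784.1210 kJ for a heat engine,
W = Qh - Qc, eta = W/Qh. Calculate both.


W = 3187.3540 - 784.1210 = 2403.2330 kJ
eta = 2403.2330 / 3187.3540 = 0.7540 = 75.3990%

W = 2403.2330 kJ, eta = 75.3990%


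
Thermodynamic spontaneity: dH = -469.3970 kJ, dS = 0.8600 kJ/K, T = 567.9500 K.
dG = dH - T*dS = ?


T*dS = 567.9500 * 0.8600 = 488.4370 kJ
dG = -469.3970 - 488.4370 = -957.8340 kJ (spontaneous)

dG = -957.8340 kJ, spontaneous


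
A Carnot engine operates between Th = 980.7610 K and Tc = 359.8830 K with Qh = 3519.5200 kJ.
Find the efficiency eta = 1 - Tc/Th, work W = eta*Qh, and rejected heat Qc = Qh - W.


eta = 1 - 359.8830/980.7610 = 0.6331
W = 0.6331 * 3519.5200 = 2228.0581 kJ
Qc = 3519.5200 - 2228.0581 = 1291.4619 kJ

eta = 63.3057%, W = 2228.0581 kJ, Qc = 1291.4619 kJ


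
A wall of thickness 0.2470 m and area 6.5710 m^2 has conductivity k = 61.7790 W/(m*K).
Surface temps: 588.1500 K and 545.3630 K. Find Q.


dT = 42.7870 K
Q = 61.7790 * 6.5710 * 42.7870 / 0.2470 = 70321.3542 W

70321.3542 W


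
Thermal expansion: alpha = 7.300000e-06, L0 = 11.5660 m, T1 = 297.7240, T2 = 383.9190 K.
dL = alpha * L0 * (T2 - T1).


dT = 86.1950 K
dL = 7.300000e-06 * 11.5660 * 86.1950 = 0.007278 m
L_final = 11.573278 m

dL = 0.007278 m


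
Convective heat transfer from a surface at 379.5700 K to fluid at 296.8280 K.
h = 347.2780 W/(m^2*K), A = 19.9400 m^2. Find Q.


dT = 82.7420 K
Q = 347.2780 * 19.9400 * 82.7420 = 572965.4569 W

572965.4569 W


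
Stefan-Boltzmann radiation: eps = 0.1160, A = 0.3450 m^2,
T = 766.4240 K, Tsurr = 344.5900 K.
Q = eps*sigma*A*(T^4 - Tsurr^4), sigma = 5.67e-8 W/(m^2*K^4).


T^4 = 3.4505e+11
Tsurr^4 = 1.4100e+10
Q = 0.1160 * 5.67e-8 * 0.3450 * 3.3095e+11 = 750.9603 W

750.9603 W


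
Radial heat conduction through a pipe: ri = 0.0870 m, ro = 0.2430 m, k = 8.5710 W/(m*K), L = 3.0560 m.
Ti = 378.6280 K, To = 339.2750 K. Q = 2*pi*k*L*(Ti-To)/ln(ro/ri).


dT = 39.3530 K
ln(ro/ri) = 1.0272
Q = 2*pi*8.5710*3.0560*39.3530 / 1.0272 = 6305.3222 W

6305.3222 W


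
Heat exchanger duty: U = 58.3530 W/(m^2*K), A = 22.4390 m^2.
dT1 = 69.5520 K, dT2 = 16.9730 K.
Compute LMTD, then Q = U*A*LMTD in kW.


LMTD = 37.2782 K
Q = 58.3530 * 22.4390 * 37.2782 = 48811.3769 W = 48.8114 kW

48.8114 kW


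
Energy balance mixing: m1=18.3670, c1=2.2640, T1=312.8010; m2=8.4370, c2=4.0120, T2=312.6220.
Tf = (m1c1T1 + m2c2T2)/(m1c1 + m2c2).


num = 23589.1873
den = 75.4321
Tf = 312.7207 K

312.7207 K
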